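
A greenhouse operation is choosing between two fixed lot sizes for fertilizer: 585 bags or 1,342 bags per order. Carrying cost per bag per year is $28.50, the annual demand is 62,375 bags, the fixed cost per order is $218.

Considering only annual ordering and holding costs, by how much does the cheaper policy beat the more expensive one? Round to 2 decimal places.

TC(Q) = (D/Q)S + (Q/2)H
TC(585) = (62,375/585)×218 + (585/2)×28.5 = $31,580.27
TC(1,342) = (62,375/1,342)×218 + (1,342/2)×28.5 = $29,255.95
Lots of 1,342 are cheaper by $2,324.32.

$2,324.32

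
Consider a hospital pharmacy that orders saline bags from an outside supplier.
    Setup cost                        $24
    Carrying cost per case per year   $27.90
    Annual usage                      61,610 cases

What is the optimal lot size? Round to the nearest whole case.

326 cases

Q* = √(2·D·S / H) = √(2·61,610·24 / 27.9) = √105,995.7 ≈ 325.57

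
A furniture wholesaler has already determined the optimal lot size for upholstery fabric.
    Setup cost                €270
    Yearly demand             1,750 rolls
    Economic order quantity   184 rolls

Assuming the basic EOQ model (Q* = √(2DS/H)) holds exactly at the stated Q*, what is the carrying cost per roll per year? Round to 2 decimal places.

From Q* = √(2DS/H) ⇒ Q*² = 2DS/H.
H = 2DS / Q² = 2 × 1,750 × 270 / 184² = 27.9123

€27.91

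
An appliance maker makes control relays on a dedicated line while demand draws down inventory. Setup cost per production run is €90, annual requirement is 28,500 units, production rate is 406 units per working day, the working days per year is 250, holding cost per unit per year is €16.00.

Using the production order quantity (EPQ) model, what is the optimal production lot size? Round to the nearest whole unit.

668 units

d = 28,500/250 = 114.0000 units/day;  effective holding cost H(1 − d/p) = 16·(1 − 114.0000/406) = 11.50739
Q* = √(2DS / H_eff) = √(2·28,500·90 / 11.50739) ≈ 667.68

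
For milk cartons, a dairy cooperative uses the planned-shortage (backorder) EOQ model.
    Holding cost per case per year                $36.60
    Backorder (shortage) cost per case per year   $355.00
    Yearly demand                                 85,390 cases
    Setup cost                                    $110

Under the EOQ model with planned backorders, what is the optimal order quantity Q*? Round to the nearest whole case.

Basic EOQ = √(2·85,390·110/36.6) = 716.431
Backorder adjustment √((H+b)/b) = √((36.6+355)/355) = 1.0503
Q* = 716.431 × 1.0503 ≈ 752.46

752 cases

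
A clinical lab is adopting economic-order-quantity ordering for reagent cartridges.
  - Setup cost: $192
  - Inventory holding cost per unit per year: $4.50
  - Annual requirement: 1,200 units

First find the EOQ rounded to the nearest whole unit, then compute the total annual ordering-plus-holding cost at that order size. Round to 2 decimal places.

$1,440.00

Optimal lot size Q* = (2 × 1,200 × $192 / $4.5)^½ ≈ 320.00 → Q = 320 units
Orders/yr = 1,200/320 = 3.750; ordering cost = 3.750 × $192 = $720.00
Average inventory = 320/2 = 160; holding cost = 160 × $4.5 = $720.00
Total = $720.00 + $720.00 = $1,440.00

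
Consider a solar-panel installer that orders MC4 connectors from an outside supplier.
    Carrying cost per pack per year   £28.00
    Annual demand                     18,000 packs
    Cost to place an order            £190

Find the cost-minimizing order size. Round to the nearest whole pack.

Optimal lot size Q* = (2 × 18,000 × £190 / £28)^½ ≈ 494.25

494 packs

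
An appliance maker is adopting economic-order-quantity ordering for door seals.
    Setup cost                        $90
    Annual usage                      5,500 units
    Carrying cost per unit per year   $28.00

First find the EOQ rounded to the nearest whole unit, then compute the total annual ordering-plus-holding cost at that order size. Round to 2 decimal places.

$5,264.98

Q* = √(2·D·S / H) = √(2·5,500·90 / 28) = √35,357.1 ≈ 188.03 → Q = 188 units
Annual ordering cost = (D/Q)·S = (5,500/188) × 90 = $2,632.98
Annual holding cost  = (Q/2)·H = (188/2) × 28 = $2,632.00
Total = $2,632.98 + $2,632.00 = $5,264.98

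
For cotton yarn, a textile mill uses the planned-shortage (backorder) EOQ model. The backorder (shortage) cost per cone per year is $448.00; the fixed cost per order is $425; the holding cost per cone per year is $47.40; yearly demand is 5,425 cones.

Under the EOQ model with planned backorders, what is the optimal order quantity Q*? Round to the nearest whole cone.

328 cones

Basic EOQ = √(2·5,425·425/47.4) = 311.903
Backorder adjustment √((H+b)/b) = √((47.4+448)/448) = 1.0516
Q* = 311.903 × 1.0516 ≈ 327.99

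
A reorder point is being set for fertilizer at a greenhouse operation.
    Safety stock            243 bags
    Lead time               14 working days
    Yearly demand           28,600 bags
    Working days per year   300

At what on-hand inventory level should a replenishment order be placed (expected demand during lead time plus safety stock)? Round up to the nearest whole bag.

Daily demand d = 28,600 / 300 = 95.333 bags/day
Demand during lead time = 95.333 × 14 = 1,334.67
Reorder point = 1,334.67 + 243 = 1,577.67 → round up

1,578 bags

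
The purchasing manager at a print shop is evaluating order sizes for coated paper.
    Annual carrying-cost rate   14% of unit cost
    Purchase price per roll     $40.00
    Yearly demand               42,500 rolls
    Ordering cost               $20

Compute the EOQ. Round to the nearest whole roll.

551 rolls

H = i·C = 0.14 × $40 = $5.6000 per roll-year
EOQ = √(2DS/H) = √(2 × 42,500 × 20 / 5.6)
    = √(303,571.43) ≈ 550.97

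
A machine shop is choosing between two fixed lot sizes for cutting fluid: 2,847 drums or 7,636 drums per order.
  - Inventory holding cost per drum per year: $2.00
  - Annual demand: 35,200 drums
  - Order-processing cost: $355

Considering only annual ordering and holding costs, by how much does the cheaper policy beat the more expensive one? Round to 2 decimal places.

$2,036.28

Annual cost at Q: ordering D·S/Q plus holding Q·H/2.
TC(2,847) = (35,200/2,847)×355 + (2,847/2)×2 = $7,236.18
TC(7,636) = (35,200/7,636)×355 + (7,636/2)×2 = $9,272.46
Lots of 2,847 are cheaper by $2,036.28.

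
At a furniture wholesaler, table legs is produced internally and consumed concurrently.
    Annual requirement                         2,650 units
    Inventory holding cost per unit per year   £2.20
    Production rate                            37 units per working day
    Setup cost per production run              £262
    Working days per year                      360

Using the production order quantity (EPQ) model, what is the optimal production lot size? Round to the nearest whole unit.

888 units

Daily demand d = 2,650/360 = 7.361; p = 37; 1 − d/p = 0.80105
EPQ = √(2DS / (H(1 − d/p)))
    = √(2 × 2,650 × 262 / (2.2 × 0.80105)) ≈ 887.66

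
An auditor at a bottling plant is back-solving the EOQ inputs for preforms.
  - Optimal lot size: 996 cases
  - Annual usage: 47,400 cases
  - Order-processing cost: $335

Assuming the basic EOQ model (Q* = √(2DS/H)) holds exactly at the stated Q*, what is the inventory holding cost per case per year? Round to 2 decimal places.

$32.01

EOQ relation: Q² = 2DS/H, so rearrange for the unknown.
H = 2DS / Q² = 2 × 47,400 × 335 / 996² = 32.0136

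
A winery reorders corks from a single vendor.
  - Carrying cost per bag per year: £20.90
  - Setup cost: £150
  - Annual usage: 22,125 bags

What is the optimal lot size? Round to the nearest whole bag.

564 bags

EOQ = √(2DS/H) = √(2 × 22,125 × 150 / 20.9)
    = √(317,583.73) ≈ 563.55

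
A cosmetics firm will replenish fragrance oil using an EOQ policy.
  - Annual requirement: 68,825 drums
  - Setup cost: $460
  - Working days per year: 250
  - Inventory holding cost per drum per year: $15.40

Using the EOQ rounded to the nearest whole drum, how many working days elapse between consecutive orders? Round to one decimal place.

Q* = √(2·D·S / H) = √(2·68,825·460 / 15.4) = √4,111,623.4 ≈ 2,027.71 → Q = 2,028 drums
Cycle time = (working days × Q)/D = (250 × 2,028) / 68,825 = 7.367 days

7.4 days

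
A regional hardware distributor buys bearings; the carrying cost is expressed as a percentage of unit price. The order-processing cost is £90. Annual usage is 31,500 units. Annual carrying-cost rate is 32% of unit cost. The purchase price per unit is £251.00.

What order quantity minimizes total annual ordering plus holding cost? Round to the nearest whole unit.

H = i·C = 0.32 × £251 = £80.3200 per unit-year
Q* = √(2·D·S / H) = √(2·31,500·90 / 80.32) = √70,592.6 ≈ 265.69

266 units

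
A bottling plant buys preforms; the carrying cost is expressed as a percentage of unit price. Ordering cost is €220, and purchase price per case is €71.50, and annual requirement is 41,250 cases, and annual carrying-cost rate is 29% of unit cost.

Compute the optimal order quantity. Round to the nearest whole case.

936 cases

H = i·C = 0.29 × €71.5 = €20.7350 per case-year
EOQ = √(2DS/H) = √(2 × 41,250 × 220 / 20.735)
    = √(875,331.56) ≈ 935.59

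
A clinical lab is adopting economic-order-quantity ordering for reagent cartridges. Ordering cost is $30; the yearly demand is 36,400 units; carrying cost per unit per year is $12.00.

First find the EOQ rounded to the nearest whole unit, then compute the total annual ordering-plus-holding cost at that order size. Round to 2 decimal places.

$5,119.38

EOQ = √(2DS/H) = √(2 × 36,400 × 30 / 12)
    = √(182,000.00) ≈ 426.61 → Q = 427 units
Annual ordering cost = (D/Q)·S = (36,400/427) × 30 = $2,557.38
Annual holding cost  = (Q/2)·H = (427/2) × 12 = $2,562.00
Total = $2,557.38 + $2,562.00 = $5,119.38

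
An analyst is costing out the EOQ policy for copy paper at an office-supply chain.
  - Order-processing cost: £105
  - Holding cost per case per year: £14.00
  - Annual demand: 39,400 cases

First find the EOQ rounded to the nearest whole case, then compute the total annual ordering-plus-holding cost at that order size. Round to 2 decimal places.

EOQ = √(2DS/H) = √(2 × 39,400 × 105 / 14)
    = √(591,000.00) ≈ 768.77 → Q = 769 cases
Ordering: D/Q × S = 39,400/769 × £105 = £5,379.71
Holding:  Q/2 × H = 769/2 × £14 = £5,383.00
Total = £5,379.71 + £5,383.00 = £10,762.71

£10,762.71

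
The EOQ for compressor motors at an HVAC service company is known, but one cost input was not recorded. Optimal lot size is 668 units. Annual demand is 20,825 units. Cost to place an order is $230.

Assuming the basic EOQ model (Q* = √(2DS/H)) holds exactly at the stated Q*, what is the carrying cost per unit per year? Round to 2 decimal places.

EOQ relation: Q² = 2DS/H, so rearrange for the unknown.
H = 2DS / Q² = 2 × 20,825 × 230 / 668² = 21.4679

$21.47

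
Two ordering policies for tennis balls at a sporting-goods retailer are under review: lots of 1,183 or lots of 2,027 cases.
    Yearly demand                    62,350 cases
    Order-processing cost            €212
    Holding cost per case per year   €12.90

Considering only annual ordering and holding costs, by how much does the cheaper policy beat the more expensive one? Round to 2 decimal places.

€791.41

TC(Q) = (D/Q)S + (Q/2)H
TC(1,183) = (62,350/1,183)×212 + (1,183/2)×12.9 = €18,803.81
TC(2,027) = (62,350/2,027)×212 + (2,027/2)×12.9 = €19,595.22
Cheaper: Q = 1,183.  Difference = €791.41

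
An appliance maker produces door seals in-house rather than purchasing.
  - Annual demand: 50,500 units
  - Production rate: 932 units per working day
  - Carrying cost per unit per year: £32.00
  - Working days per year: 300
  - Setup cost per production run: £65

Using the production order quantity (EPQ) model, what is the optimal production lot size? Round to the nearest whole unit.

500 units

Daily demand d = 50,500/300 = 168.333; p = 932; 1 − d/p = 0.81938
EPQ = √(2DS / (H(1 − d/p)))
    = √(2 × 50,500 × 65 / (32 × 0.81938)) ≈ 500.38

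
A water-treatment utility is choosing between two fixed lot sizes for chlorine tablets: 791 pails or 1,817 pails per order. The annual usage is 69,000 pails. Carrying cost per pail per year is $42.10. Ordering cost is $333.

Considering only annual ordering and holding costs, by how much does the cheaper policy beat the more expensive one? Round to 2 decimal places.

$5,194.83

TC(Q) = (D/Q)S + (Q/2)H
TC(791) = (69,000/791)×333 + (791/2)×42.1 = $45,698.59
TC(1,817) = (69,000/1,817)×333 + (1,817/2)×42.1 = $50,893.42
|ΔTC| = |$45,698.59 − $50,893.42| = $5,194.83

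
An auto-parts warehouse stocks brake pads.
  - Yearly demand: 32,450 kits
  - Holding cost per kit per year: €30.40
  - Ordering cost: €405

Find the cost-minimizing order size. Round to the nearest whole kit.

930 kits

Optimal lot size Q* = (2 × 32,450 × €405 / €30.4)^½ ≈ 929.85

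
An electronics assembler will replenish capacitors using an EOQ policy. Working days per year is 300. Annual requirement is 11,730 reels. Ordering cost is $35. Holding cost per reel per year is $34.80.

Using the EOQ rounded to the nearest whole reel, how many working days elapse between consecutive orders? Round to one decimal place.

Q* = √(2·D·S / H) = √(2·11,730·35 / 34.8) = √23,594.8 ≈ 153.61 → Q = 154 reels
T = Q/D × 300 days = 154/11,730 × 300 = 3.939 days

3.9 days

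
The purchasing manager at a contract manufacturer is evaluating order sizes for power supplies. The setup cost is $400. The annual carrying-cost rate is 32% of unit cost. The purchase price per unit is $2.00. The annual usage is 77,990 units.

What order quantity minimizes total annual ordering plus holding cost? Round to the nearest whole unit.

Carrying cost H = $2 × 32% = $0.6400/unit/yr
2DS/H = 2·77,990·400/0.64 = 97,487,500.00
EOQ = √97,487,500.00 ≈ 9,873.58

9,874 units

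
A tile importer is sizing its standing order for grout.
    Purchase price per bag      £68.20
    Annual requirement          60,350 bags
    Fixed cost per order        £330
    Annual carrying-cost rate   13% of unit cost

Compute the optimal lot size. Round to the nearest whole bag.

Carrying cost H = £68.2 × 13% = £8.8660/bag/yr
Q* = √(2·D·S / H) = √(2·60,350·330 / 8.866) = √4,492,555.8 ≈ 2,119.57

2,120 bags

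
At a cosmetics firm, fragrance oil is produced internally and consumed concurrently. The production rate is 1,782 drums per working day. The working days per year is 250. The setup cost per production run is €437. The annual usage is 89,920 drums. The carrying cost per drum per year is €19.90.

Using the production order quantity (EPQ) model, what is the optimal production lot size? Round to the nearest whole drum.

2,224 drums

Daily demand d = 89,920/250 = 359.680; p = 1782; 1 − d/p = 0.79816
EPQ = √(2DS / (H(1 − d/p)))
    = √(2 × 89,920 × 437 / (19.9 × 0.79816)) ≈ 2,224.40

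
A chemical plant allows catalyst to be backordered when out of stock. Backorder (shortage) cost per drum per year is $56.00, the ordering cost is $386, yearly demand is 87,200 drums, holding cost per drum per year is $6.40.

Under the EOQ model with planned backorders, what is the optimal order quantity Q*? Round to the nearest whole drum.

Basic EOQ = √(2·87,200·386/6.4) = 3,243.224
Backorder adjustment √((H+b)/b) = √((6.4+56)/56) = 1.0556
Q* = 3,243.224 × 1.0556 ≈ 3,423.54

3,424 drums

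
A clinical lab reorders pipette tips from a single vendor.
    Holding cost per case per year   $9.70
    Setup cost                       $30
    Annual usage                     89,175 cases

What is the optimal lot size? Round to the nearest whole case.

743 cases

EOQ = √(2DS/H) = √(2 × 89,175 × 30 / 9.7)
    = √(551,597.94) ≈ 742.70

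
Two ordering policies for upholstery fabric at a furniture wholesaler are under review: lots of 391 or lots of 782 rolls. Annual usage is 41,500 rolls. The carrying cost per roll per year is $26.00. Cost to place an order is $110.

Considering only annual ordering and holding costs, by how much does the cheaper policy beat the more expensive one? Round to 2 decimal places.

For each Q, cost = (D/Q)·S + (Q/2)·H.
TC(391) = (41,500/391)×110 + (391/2)×26 = $16,758.19
TC(782) = (41,500/782)×110 + (782/2)×26 = $16,003.60
|ΔTC| = |$16,758.19 − $16,003.60| = $754.60

$754.60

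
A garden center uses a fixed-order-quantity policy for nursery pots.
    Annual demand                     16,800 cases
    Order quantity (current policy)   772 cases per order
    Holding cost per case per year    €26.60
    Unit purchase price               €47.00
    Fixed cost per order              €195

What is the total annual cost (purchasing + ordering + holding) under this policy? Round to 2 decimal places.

€804,111.12

Orders/yr = 16,800/772 = 21.762; ordering cost = 21.762 × €195 = €4,243.52
Average inventory = 772/2 = 386; holding cost = 386 × €26.6 = €10,267.60
Purchase cost = D·C = 16,800 × 47 = €789,600.00
Total = €4,243.52 + €10,267.60 + €789,600.00 = €804,111.12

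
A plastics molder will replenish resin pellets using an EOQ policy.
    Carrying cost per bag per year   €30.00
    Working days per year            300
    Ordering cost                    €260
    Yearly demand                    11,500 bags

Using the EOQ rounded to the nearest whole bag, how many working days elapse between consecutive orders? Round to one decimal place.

11.6 days

Q* = √(2·D·S / H) = √(2·11,500·260 / 30) = √199,333.3 ≈ 446.47 → Q = 446 bags
Cycle time = (working days × Q)/D = (300 × 446) / 11,500 = 11.635 days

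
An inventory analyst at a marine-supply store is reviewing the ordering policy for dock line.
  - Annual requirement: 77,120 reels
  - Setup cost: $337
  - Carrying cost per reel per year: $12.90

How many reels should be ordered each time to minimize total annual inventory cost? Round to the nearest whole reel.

2,007 reels

Q* = √(2·D·S / H) = √(2·77,120·337 / 12.9) = √4,029,370.5 ≈ 2,007.33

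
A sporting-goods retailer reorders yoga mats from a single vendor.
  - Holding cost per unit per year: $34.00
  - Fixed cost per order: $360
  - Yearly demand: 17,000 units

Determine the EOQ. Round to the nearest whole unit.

600 units

Optimal lot size Q* = (2 × 17,000 × $360 / $34)^½ ≈ 600.00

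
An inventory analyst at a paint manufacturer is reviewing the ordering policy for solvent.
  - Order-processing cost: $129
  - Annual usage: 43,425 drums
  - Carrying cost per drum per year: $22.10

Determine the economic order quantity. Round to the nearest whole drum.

712 drums

EOQ = √(2DS/H) = √(2 × 43,425 × 129 / 22.1)
    = √(506,952.49) ≈ 712.01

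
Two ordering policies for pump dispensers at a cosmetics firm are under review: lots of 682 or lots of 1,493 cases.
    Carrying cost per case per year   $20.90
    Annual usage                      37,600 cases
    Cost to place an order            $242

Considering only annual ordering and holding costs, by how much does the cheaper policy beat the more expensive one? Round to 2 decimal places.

$1,227.59

TC(Q) = (D/Q)S + (Q/2)H
TC(682) = (37,600/682)×242 + (682/2)×20.9 = $20,468.84
TC(1,493) = (37,600/1,493)×242 + (1,493/2)×20.9 = $21,696.42
|ΔTC| = |$20,468.84 − $21,696.42| = $1,227.59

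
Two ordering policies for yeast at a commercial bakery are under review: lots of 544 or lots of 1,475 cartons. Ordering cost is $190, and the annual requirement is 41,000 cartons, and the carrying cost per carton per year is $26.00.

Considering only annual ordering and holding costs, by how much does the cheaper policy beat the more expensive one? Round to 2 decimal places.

For each Q, cost = (D/Q)·S + (Q/2)·H.
TC(544) = (41,000/544)×190 + (544/2)×26 = $21,391.85
TC(1,475) = (41,000/1,475)×190 + (1,475/2)×26 = $24,456.36
Cheaper: Q = 544.  Difference = $3,064.50

$3,064.50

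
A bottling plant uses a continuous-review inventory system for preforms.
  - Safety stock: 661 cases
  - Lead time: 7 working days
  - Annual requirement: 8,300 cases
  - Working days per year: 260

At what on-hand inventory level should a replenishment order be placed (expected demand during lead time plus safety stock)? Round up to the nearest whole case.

Daily demand d = 8,300 / 260 = 31.923 cases/day
Demand during lead time = 31.923 × 7 = 223.46
Reorder point = 223.46 + 661 = 884.46 → round up

885 cases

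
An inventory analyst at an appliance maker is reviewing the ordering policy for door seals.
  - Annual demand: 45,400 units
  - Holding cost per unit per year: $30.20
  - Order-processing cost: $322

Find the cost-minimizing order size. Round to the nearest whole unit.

Q* = √(2·D·S / H) = √(2·45,400·322 / 30.2) = √968,132.5 ≈ 983.94

984 units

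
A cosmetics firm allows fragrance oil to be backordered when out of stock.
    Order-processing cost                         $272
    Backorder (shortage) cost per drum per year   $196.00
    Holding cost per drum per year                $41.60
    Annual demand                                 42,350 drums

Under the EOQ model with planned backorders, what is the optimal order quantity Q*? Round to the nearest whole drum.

Q* = √(2DS/H) · √((H + b)/b)
   = √(2 × 42,350 × 272 / 41.6) · √((41.6 + 196) / 196)
   = 744.183 × 1.1010 ≈ 819.36

819 drums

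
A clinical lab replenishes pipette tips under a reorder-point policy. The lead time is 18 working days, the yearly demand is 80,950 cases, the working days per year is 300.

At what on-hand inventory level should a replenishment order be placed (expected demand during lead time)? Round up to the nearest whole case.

Daily demand d = 80,950 / 300 = 269.833 cases/day
Demand during lead time = 269.833 × 18 = 4,857.00
Reorder point = 4,857.00 → round up

4,857 cases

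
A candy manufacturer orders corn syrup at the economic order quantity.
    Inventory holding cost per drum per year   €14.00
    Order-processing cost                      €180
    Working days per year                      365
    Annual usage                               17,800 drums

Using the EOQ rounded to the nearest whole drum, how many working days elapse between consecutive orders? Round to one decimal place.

2DS/H = 2·17,800·180/14 = 457,714.29
EOQ = √457,714.29 ≈ 676.55 → Q = 677 drums
Cycle time = (working days × Q)/D = (365 × 677) / 17,800 = 13.882 days

13.9 days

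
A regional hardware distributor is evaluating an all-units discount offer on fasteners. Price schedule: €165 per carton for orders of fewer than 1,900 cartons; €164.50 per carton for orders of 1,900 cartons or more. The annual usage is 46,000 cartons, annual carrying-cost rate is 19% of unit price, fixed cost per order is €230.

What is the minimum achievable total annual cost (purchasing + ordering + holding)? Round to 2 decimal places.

€7,602,260.67

H₁ = 19%×€165 = €31.3500;  H₂ = 19%×€164.50 = €31.2550
EOQ₁ = √(2×46,000×230/31.3500) = 821.56  (< 1,900, feasible at tier 1)
EOQ₂ = √(2×46,000×230/31.2550) = 822.81  (< 1,900 → use Q = 1,900 at tier-2 price)
TC(tier 1 (EOQ₁), Q≈821.6) = €7,615,755.89
TC(tier 2, Q≈1,900.0) = €7,602,260.67
Minimum at tier 2: €7,602,260.67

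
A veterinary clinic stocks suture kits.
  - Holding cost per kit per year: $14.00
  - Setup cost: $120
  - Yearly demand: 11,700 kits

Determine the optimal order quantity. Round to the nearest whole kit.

Optimal lot size Q* = (2 × 11,700 × $120 / $14)^½ ≈ 447.85

448 kits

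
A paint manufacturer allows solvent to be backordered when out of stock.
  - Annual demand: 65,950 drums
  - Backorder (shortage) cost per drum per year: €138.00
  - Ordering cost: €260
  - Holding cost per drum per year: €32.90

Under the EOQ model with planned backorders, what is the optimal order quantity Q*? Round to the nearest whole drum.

1,136 drums

Basic EOQ = √(2·65,950·260/32.9) = 1,020.966
Backorder adjustment √((H+b)/b) = √((32.9+138)/138) = 1.1128
Q* = 1,020.966 × 1.1128 ≈ 1,136.17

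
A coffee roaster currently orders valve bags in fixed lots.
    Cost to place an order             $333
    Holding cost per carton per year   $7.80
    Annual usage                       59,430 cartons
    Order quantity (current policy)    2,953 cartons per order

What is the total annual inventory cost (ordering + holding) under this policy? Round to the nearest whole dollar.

Orders/yr = 59,430/2,953 = 20.125; ordering cost = 20.125 × $333 = $6,701.72
Average inventory = 2,953/2 = 1476.5; holding cost = 1476.5 × $7.8 = $11,516.70
Total = $6,701.72 + $11,516.70 = $18,218.42

$18,218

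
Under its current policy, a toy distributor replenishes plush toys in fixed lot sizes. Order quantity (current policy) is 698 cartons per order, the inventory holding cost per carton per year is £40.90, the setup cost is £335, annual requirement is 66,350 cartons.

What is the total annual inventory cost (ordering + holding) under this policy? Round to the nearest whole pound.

Ordering: D/Q × S = 66,350/698 × £335 = £31,844.20
Holding:  Q/2 × H = 698/2 × £40.9 = £14,274.10
Total = £31,844.20 + £14,274.10 = £46,118.30

£46,118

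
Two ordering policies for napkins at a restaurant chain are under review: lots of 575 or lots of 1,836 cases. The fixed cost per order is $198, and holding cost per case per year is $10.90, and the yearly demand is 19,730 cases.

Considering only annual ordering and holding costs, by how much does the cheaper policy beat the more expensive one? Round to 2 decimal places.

TC(Q) = (D/Q)S + (Q/2)H
TC(575) = (19,730/575)×198 + (575/2)×10.9 = $9,927.73
TC(1,836) = (19,730/1,836)×198 + (1,836/2)×10.9 = $12,133.95
Lots of 575 are cheaper by $2,206.21.

$2,206.21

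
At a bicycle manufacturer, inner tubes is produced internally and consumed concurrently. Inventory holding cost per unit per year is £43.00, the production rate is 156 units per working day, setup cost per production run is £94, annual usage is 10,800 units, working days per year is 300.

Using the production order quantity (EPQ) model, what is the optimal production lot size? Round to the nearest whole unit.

d = 10,800/300 = 36.0000 units/day;  effective holding cost H(1 − d/p) = 43·(1 − 36.0000/156) = 33.07692
Q* = √(2DS / H_eff) = √(2·10,800·94 / 33.07692) ≈ 247.76

248 units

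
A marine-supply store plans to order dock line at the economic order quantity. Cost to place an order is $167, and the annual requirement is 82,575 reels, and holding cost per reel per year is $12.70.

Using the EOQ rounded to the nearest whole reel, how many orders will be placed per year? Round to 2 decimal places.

56.02 orders per year

2DS/H = 2·82,575·167/12.7 = 2,171,657.48
EOQ = √2,171,657.48 ≈ 1,473.65 → Q = 1,474
N = D/Q = 82,575/1,474 ≈ 56.021 orders/yr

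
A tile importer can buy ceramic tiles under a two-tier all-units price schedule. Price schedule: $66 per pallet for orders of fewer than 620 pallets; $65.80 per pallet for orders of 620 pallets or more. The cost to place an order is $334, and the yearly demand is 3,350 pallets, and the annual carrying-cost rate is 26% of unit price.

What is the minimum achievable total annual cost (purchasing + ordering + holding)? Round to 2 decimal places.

$227,296.83

H₁ = 26%×$66 = $17.1600;  H₂ = 26%×$65.80 = $17.1080
EOQ₁ = √(2×3,350×334/17.1600) = 361.12  (< 620, feasible at tier 1)
EOQ₂ = √(2×3,350×334/17.1080) = 361.67  (< 620 → use Q = 620 at tier-2 price)
TC(tier 1 (EOQ₁), Q≈361.1) = $227,296.83
TC(tier 2, Q≈620.0) = $227,538.16
Minimum at tier 1 (EOQ₁): $227,296.83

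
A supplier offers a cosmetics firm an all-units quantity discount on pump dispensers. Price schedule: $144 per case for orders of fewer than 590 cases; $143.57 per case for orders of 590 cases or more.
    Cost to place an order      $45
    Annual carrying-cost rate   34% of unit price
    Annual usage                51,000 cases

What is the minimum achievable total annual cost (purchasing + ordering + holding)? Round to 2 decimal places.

$7,340,359.90

H₁ = 34%×$144 = $48.9600;  H₂ = 34%×$143.57 = $48.8138
EOQ₁ = √(2×51,000×45/48.9600) = 306.19  (< 590, feasible at tier 1)
EOQ₂ = √(2×51,000×45/48.8138) = 306.64  (< 590 → use Q = 590 at tier-2 price)
TC(tier 1 (EOQ₁), Q≈306.2) = $7,358,990.88
TC(tier 2, Q≈590.0) = $7,340,359.90
Minimum at tier 2: $7,340,359.90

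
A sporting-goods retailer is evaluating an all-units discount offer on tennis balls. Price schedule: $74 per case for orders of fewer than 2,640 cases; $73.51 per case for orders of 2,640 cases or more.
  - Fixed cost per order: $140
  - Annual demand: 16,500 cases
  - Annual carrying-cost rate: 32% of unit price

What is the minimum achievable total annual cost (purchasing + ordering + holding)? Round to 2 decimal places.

H₁ = 32%×$74 = $23.6800;  H₂ = 32%×$73.51 = $23.5232
EOQ₁ = √(2×16,500×140/23.6800) = 441.70  (< 2,640, feasible at tier 1)
EOQ₂ = √(2×16,500×140/23.5232) = 443.17  (< 2,640 → use Q = 2,640 at tier-2 price)
TC(tier 1 (EOQ₁), Q≈441.7) = $1,231,459.52
TC(tier 2, Q≈2,640.0) = $1,244,840.62
Minimum at tier 1 (EOQ₁): $1,231,459.52

$1,231,459.52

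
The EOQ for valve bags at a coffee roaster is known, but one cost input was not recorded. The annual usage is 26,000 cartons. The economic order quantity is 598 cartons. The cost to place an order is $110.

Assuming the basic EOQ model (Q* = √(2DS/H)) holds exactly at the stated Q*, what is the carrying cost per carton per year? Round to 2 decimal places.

$16.00

From Q* = √(2DS/H) ⇒ Q*² = 2DS/H.
H = 2DS / Q² = 2 × 26,000 × 110 / 598² = 15.9953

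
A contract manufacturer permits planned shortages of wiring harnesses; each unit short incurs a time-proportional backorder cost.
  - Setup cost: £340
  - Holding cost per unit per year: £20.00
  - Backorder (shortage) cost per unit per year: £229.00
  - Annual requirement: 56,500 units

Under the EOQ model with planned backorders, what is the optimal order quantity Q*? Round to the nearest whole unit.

Q* = √(2DS/H) · √((H + b)/b)
   = √(2 × 56,500 × 340 / 20) · √((20 + 229) / 229)
   = 1,386.001 × 1.0428 ≈ 1,445.26

1,445 units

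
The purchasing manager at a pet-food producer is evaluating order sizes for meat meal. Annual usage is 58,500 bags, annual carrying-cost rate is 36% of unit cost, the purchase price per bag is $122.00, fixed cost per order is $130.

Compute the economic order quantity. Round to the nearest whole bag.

H = i·C = 0.36 × $122 = $43.9200 per bag-year
EOQ = √(2DS/H) = √(2 × 58,500 × 130 / 43.92)
    = √(346,311.48) ≈ 588.48

588 bags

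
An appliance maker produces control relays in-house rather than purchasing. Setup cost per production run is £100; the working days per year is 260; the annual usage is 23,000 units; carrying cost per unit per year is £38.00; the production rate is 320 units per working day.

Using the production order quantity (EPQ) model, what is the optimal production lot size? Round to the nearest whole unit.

409 units

d = 23,000/260 = 88.4615 units/day;  effective holding cost H(1 − d/p) = 38·(1 − 88.4615/320) = 27.49519
Q* = √(2DS / H_eff) = √(2·23,000·100 / 27.49519) ≈ 409.03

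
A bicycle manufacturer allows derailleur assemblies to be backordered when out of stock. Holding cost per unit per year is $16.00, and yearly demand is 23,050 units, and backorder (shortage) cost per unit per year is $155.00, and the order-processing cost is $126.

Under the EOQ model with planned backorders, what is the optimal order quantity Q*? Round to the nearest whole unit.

Q* = √(2DS/H) · √((H + b)/b)
   = √(2 × 23,050 × 126 / 16) · √((16 + 155) / 155)
   = 602.526 × 1.0503 ≈ 632.86

633 units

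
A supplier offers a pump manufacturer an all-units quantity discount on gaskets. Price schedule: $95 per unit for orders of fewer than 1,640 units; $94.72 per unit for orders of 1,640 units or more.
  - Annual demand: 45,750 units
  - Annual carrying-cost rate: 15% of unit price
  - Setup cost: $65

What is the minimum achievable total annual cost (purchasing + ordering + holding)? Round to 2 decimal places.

H₁ = 15%×$95 = $14.2500;  H₂ = 15%×$94.72 = $14.2080
EOQ₁ = √(2×45,750×65/14.2500) = 646.04  (< 1,640, feasible at tier 1)
EOQ₂ = √(2×45,750×65/14.2080) = 646.99  (< 1,640 → use Q = 1,640 at tier-2 price)
TC(tier 1 (EOQ₁), Q≈646.0) = $4,355,456.08
TC(tier 2, Q≈1,640.0) = $4,346,903.82
Minimum at tier 2: $4,346,903.82

$4,346,903.82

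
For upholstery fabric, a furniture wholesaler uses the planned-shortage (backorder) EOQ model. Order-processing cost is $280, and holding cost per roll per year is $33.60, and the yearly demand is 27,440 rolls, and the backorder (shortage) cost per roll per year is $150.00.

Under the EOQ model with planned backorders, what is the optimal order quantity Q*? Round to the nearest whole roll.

748 rolls

Basic EOQ = √(2·27,440·280/33.6) = 676.264
Backorder adjustment √((H+b)/b) = √((33.6+150)/150) = 1.1063
Q* = 676.264 × 1.1063 ≈ 748.18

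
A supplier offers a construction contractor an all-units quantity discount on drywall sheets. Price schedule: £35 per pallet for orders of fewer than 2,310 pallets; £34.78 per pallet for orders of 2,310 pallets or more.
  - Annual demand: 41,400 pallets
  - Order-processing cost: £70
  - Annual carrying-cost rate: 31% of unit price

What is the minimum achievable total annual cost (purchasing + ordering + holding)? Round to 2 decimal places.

£1,453,599.52

H₁ = 31%×£35 = £10.8500;  H₂ = 31%×£34.78 = £10.7818
EOQ₁ = √(2×41,400×70/10.8500) = 730.89  (< 2,310, feasible at tier 1)
EOQ₂ = √(2×41,400×70/10.7818) = 733.19  (< 2,310 → use Q = 2,310 at tier-2 price)
TC(tier 1 (EOQ₁), Q≈730.9) = £1,456,930.11
TC(tier 2, Q≈2,310.0) = £1,453,599.52
Minimum at tier 2: £1,453,599.52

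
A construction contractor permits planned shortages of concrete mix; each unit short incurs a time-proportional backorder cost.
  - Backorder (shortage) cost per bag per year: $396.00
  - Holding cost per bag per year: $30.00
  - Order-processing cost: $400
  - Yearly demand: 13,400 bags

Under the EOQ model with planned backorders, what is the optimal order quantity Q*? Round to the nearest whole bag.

620 bags

Q* = √(2DS/H) · √((H + b)/b)
   = √(2 × 13,400 × 400 / 30) · √((30 + 396) / 396)
   = 597.774 × 1.0372 ≈ 620.00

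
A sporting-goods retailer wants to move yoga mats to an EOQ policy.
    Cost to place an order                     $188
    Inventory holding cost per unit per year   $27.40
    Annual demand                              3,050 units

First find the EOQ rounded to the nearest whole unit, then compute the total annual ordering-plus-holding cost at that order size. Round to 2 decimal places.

$5,605.57

2DS/H = 2·3,050·188/27.4 = 41,854.01
EOQ = √41,854.01 ≈ 204.58 → Q = 205 units
Orders/yr = 3,050/205 = 14.878; ordering cost = 14.878 × $188 = $2,797.07
Average inventory = 205/2 = 102.5; holding cost = 102.5 × $27.4 = $2,808.50
Total = $2,797.07 + $2,808.50 = $5,605.57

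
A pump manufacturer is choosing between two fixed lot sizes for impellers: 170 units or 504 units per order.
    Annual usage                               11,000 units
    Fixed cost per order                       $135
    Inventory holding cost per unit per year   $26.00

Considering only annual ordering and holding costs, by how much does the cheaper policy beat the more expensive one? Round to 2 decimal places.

$1,446.87

Annual cost at Q: ordering D·S/Q plus holding Q·H/2.
TC(170) = (11,000/170)×135 + (170/2)×26 = $10,945.29
TC(504) = (11,000/504)×135 + (504/2)×26 = $9,498.43
|ΔTC| = |$10,945.29 − $9,498.43| = $1,446.87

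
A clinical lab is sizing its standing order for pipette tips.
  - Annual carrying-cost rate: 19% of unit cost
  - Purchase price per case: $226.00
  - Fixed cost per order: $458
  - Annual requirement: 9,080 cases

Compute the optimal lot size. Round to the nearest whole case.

Carrying cost H = $226 × 19% = $42.9400/case/yr
2DS/H = 2·9,080·458/42.94 = 193,695.39
EOQ = √193,695.39 ≈ 440.11

440 cases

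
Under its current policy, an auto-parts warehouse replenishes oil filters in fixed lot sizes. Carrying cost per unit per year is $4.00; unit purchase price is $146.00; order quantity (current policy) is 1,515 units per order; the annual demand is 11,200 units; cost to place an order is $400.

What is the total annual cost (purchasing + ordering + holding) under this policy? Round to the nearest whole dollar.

$1,641,187

Ordering: D/Q × S = 11,200/1,515 × $400 = $2,957.10
Holding:  Q/2 × H = 1,515/2 × $4 = $3,030.00
Purchase cost = D·C = 11,200 × 146 = $1,635,200.00
Total = $2,957.10 + $3,030.00 + $1,635,200.00 = $1,641,187.10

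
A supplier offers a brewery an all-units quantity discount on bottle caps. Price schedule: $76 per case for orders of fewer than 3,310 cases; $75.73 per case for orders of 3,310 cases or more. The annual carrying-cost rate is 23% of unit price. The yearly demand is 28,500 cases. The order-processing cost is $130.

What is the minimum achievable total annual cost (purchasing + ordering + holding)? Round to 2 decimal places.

$2,177,380.98

H₁ = 23%×$76 = $17.4800;  H₂ = 23%×$75.73 = $17.4179
EOQ₁ = √(2×28,500×130/17.4800) = 651.09  (< 3,310, feasible at tier 1)
EOQ₂ = √(2×28,500×130/17.4179) = 652.25  (< 3,310 → use Q = 3,310 at tier-2 price)
TC(tier 1 (EOQ₁), Q≈651.1) = $2,177,380.98
TC(tier 2, Q≈3,310.0) = $2,188,250.96
Minimum at tier 1 (EOQ₁): $2,177,380.98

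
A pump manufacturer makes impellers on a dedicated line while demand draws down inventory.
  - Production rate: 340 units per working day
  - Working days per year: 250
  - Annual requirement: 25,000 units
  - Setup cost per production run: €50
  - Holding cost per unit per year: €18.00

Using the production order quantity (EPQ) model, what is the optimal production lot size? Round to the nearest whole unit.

Daily demand d = 25,000/250 = 100.000; p = 340; 1 − d/p = 0.70588
EPQ = √(2DS / (H(1 − d/p)))
    = √(2 × 25,000 × 50 / (18 × 0.70588)) ≈ 443.58

444 units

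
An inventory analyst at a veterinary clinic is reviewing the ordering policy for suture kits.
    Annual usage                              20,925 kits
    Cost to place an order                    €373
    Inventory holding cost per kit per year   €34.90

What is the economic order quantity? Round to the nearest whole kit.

Q* = √(2·D·S / H) = √(2·20,925·373 / 34.9) = √447,279.4 ≈ 668.79

669 kits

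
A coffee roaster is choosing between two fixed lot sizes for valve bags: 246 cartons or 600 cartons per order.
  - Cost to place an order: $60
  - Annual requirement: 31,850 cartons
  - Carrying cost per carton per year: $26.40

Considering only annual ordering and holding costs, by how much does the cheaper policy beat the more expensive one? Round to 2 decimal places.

Annual cost at Q: ordering D·S/Q plus holding Q·H/2.
TC(246) = (31,850/246)×60 + (246/2)×26.4 = $11,015.49
TC(600) = (31,850/600)×60 + (600/2)×26.4 = $11,105.00
|ΔTC| = |$11,015.49 − $11,105.00| = $89.51

$89.51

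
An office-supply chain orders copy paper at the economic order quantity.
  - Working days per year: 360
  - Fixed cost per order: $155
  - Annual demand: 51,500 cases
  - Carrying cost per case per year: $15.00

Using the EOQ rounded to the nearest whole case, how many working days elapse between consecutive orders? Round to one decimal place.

Q* = √(2·D·S / H) = √(2·51,500·155 / 15) = √1,064,333.3 ≈ 1,031.67 → Q = 1,032 cases
T = Q/D × 360 days = 1,032/51,500 × 360 = 7.214 days

7.2 days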